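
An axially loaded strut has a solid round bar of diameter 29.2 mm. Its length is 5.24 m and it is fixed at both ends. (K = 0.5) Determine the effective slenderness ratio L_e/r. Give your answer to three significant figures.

λ ≈ 359

For a solid circle r = d/4 = 29.2/4 = 7.300 mm
L_e = K·L = 0.5 × 5.24 m = 2.620 m = 2620.0 mm
λ = L_e / r_min = 2620.0 / 7.300 = 359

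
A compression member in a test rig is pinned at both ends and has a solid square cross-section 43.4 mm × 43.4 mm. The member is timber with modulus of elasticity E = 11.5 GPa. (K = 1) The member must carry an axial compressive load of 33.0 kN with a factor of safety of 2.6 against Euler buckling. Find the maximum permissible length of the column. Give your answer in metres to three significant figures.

L_max ≈ 0.625 m

I = a⁴/12 = 43.4⁴/12 = 2.956×10^5 mm⁴
I = 2.956×10^-7 m⁴
Required critical load P_cr = n·P = 2.6 × 33.0 = 85.80 kN = 8.580×10^4 N
From P_cr = π²EI/(K·L)²:  L = (1/K)·√(π²EI/P_cr) = (1/1)·√(π²×1.15×10^10×2.956×10^-7/8.580×10^4)
L = 0.625 m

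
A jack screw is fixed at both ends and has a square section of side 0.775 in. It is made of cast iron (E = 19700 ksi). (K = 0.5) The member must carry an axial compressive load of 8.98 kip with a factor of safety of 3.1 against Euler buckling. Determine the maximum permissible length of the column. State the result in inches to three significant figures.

L_max ≈ 29.0 in

I = a⁴/12 = 0.775⁴/12 = 3.006×10^-2 in⁴
Required critical load P_cr = n·P = 3.1 × 8.98 = 27.84 kip = 2.784×10^4 lb
From P_cr = π²EI/(K·L)²:  L = (1/K)·√(π²EI/P_cr) = (1/0.5)·√(π²×1.97×10^7×3.006×10^-2/2.784×10^4)
L = 29.0 in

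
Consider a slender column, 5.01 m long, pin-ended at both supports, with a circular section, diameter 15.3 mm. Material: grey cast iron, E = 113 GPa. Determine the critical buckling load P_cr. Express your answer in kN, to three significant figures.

P_cr ≈ 0.120 kN

I = πd⁴/64 = π×15.3⁴/64 = 2.690×10^3 mm⁴
I = 2.690×10^3 mm⁴ = 2.690×10^-9 m⁴
Effective length L_e = K·L = 1 × 5.01 = 5.010 m
P_cr = π²EI / L_e² = π² × 113×10⁹ × 2.690×10^-9 / 5.010² = 119.5 N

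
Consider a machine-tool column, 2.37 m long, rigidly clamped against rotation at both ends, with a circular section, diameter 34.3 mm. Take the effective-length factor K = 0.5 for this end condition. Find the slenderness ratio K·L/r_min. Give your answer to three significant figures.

λ ≈ 138

For a solid circle r = d/4 = 34.3/4 = 8.575 mm
L_e = K·L = 0.5 × 2.37 m = 1.185 m = 1185.0 mm
λ = L_e / r_min = 1185.0 / 8.575 = 138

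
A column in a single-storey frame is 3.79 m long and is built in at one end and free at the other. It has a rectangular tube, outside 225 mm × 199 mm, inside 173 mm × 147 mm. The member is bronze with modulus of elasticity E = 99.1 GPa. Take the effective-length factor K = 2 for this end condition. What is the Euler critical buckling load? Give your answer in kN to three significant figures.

P_cr ≈ 1740 kN

Weak-axis I_min = (h_o·b_o³ − h_i·b_i³)/12 with b_o = 199, b_i = 147.0 mm (shorter outer/inner sides).
I_min = (225×199³ − 173.0×147.0³)/12 = 1.020×10^8 mm⁴
I = 1.020×10^8 mm⁴ = 1.020×10^-4 m⁴
Effective length L_e = K·L = 2 × 3.79 = 7.580 m
P_cr = π²EI / L_e² = π² × 99.1×10⁹ × 1.020×10^-4 / 7.580² = 1.736×10^6 N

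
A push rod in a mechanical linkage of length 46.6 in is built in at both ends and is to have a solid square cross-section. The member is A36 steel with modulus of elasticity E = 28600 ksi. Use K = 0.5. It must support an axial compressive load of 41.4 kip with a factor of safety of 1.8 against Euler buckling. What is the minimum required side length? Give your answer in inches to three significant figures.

Required P_cr = n·P = 1.8 × 41.4 = 74.52 kip
L_e = K·L = 0.5 × 46.6 = 23.30 in
Required I = P_cr·L_e²/(π²E) = 7.452×10^4 × 23.30² / (π² × 2.86×10^7) = 0.1433 in⁴
Solid square: I = a⁴/12  ⇒  a = (12I)^(1/4) = (12×0.1433)^(1/4) = 1.15 in

a ≈ 1.15 in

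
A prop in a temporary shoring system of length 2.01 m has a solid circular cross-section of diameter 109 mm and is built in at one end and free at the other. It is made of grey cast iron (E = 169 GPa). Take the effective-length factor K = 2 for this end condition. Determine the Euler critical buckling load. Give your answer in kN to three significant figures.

I = πd⁴/64 = π×109⁴/64 = 6.929×10^6 mm⁴
I = 6.929×10^6 mm⁴ = 6.929×10^-6 m⁴
Effective length L_e = K·L = 2 × 2.01 = 4.020 m
P_cr = π²EI / L_e² = π² × 169×10⁹ × 6.929×10^-6 / 4.020² = 7.152×10^5 N

P_cr ≈ 715 kN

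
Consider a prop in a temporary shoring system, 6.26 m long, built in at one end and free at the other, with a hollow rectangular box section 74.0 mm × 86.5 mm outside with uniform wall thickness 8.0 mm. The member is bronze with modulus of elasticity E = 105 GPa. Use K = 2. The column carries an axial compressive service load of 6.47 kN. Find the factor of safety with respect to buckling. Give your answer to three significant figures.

n ≈ 1.81

Inner dimensions: h_i = 86.5 − 2×8.0 = 70.50 mm, b_i = 74.0 − 2×8.0 = 58.00 mm
Weak-axis I_min = (h_o·b_o³ − h_i·b_i³)/12 with b_o = 74.0, b_i = 58.00 mm (shorter outer/inner sides).
I_min = (86.5×74.0³ − 70.50×58.00³)/12 = 1.775×10^6 mm⁴
I = 1.775×10^6 mm⁴ = 1.775×10^-6 m⁴
Effective length L_e = K·L = 2 × 6.26 = 12.52 m
P_cr = π²EI / L_e² = π² × 105×10⁹ × 1.775×10^-6 / 12.52² = 1.173×10^4 N
Factor of safety n = P_cr / P = 11.733 / 6.47 = 1.81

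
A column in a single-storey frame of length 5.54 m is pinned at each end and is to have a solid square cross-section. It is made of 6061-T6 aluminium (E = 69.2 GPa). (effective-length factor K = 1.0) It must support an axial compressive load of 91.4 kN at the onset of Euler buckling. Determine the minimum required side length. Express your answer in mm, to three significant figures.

a ≈ 83.8 mm

L_e = K·L = 1 × 5.54 = 5.540 m
Required I = P_cr·L_e²/(π²E) = 9.140×10^4 × 5.540² / (π² × 6.92×10^10) = 4.107×10^-6 m⁴
I_req = 4.107×10^6 mm⁴
Solid square: I = a⁴/12  ⇒  a = (12I)^(1/4) = (12×4.107×10^6)^(1/4) = 83.8 mm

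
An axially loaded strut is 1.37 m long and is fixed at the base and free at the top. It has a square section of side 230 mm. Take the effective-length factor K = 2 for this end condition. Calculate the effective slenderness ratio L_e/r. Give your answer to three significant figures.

I = a⁴/12 = 230⁴/12 = 2.332×10^8 mm⁴
A = 5.290×10^4 mm²;  r_min = √(I/A) = √(2.332×10^8/5.290×10^4) = 66.40 mm
L_e = K·L = 2 × 1.37 m = 2.740 m = 2740.0 mm
λ = L_e / r_min = 2740.0 / 66.40 = 41.3

λ ≈ 41.3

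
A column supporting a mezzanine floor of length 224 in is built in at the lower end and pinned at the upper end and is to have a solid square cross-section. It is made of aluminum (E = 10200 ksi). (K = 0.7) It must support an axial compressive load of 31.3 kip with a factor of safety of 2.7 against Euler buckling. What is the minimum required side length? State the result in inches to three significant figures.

Required P_cr = n·P = 2.7 × 31.3 = 84.51 kip
L_e = K·L = 0.7 × 224 = 156.8 in
Required I = P_cr·L_e²/(π²E) = 8.451×10^4 × 156.8² / (π² × 1.02×10^7) = 20.64 in⁴
Solid square: I = a⁴/12  ⇒  a = (12I)^(1/4) = (12×20.64)^(1/4) = 3.97 in

a ≈ 3.97 in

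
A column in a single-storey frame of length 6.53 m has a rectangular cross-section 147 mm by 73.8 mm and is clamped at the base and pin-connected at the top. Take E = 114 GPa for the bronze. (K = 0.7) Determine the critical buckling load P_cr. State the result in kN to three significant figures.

P_cr ≈ 265 kN

Buckling occurs about the weak axis: I_min = h·b³/12 with b = 73.8 mm (the shorter side).
I_min = 147×73.8³/12 = 4.924×10^6 mm⁴
I = 4.924×10^6 mm⁴ = 4.924×10^-6 m⁴
Effective length L_e = K·L = 0.7 × 6.53 = 4.571 m
P_cr = π²EI / L_e² = π² × 114×10⁹ × 4.924×10^-6 / 4.571² = 2.651×10^5 N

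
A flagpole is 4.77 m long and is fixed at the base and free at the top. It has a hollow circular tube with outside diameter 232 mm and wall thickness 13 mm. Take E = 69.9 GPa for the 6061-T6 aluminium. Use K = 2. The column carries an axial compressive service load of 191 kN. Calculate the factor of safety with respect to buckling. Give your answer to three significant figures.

n ≈ 2.14

Inner diameter d_i = 232 − 2×13 = 206.0 mm
I = π(d_o⁴ − d_i⁴)/64 = π(232⁴ − 206.0⁴)/64 = 5.381×10^7 mm⁴
I = 5.381×10^7 mm⁴ = 5.381×10^-5 m⁴
Effective length L_e = K·L = 2 × 4.77 = 9.540 m
P_cr = π²EI / L_e² = π² × 69.9×10⁹ × 5.381×10^-5 / 9.540² = 4.079×10^5 N
Factor of safety n = P_cr / P = 407.89 / 191 = 2.14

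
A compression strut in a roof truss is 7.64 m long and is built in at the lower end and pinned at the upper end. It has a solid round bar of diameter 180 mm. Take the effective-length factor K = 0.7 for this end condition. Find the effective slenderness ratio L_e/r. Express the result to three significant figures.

I = πd⁴/64 = π×180⁴/64 = 5.153×10^7 mm⁴
A = 2.545×10^4 mm²;  r_min = √(I/A) = √(5.153×10^7/2.545×10^4) = 45.00 mm
L_e = K·L = 0.7 × 7.64 m = 5.348 m = 5348.0 mm
λ = L_e / r_min = 5348.0 / 45.00 = 119

λ ≈ 119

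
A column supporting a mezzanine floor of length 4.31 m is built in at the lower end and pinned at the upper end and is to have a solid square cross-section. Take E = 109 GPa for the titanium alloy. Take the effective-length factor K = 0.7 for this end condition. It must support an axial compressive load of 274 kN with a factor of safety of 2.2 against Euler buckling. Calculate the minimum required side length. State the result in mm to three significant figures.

Required P_cr = n·P = 2.2 × 274 = 602.8 kN
L_e = K·L = 0.7 × 4.31 = 3.017 m
Required I = P_cr·L_e²/(π²E) = 6.028×10^5 × 3.017² / (π² × 1.09×10^11) = 5.100×10^-6 m⁴
I_req = 5.100×10^6 mm⁴
Solid square: I = a⁴/12  ⇒  a = (12I)^(1/4) = (12×5.100×10^6)^(1/4) = 88.4 mm

a ≈ 88.4 mm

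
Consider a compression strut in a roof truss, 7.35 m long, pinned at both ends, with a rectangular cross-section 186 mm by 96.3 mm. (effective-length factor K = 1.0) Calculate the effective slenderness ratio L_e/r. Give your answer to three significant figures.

Buckling occurs about the weak axis: I_min = h·b³/12 with b = 96.3 mm (the shorter side).
I_min = 186×96.3³/12 = 1.384×10^7 mm⁴
A = 1.791×10^4 mm²;  r_min = √(I/A) = √(1.384×10^7/1.791×10^4) = 27.80 mm
L_e = K·L = 1 × 7.35 m = 7.350 m = 7350.0 mm
λ = L_e / r_min = 7350.0 / 27.80 = 264

λ ≈ 264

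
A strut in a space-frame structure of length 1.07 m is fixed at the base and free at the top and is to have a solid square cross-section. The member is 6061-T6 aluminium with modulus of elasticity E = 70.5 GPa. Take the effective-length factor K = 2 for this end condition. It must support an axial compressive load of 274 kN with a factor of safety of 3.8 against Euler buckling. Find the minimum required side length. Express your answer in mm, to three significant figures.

Required P_cr = n·P = 3.8 × 274 = 1041 kN
L_e = K·L = 2 × 1.07 = 2.140 m
Required I = P_cr·L_e²/(π²E) = 1.041×10^6 × 2.140² / (π² × 7.05×10^10) = 6.853×10^-6 m⁴
I_req = 6.853×10^6 mm⁴
Solid square: I = a⁴/12  ⇒  a = (12I)^(1/4) = (12×6.853×10^6)^(1/4) = 95.2 mm

a ≈ 95.2 mm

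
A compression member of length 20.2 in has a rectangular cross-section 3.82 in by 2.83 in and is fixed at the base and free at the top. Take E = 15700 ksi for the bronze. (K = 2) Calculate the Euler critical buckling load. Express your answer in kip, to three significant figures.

Buckling occurs about the weak axis: I_min = h·b³/12 with b = 2.83 in (the shorter side).
I_min = 3.82×2.83³/12 = 7.215 in⁴
Effective length L_e = K·L = 2 × 20.2 = 40.40 in
P_cr = π²EI / L_e² = π² × 15700×10³ × 7.215 / 40.40² = 6.850×10^5 lb

P_cr ≈ 685 kip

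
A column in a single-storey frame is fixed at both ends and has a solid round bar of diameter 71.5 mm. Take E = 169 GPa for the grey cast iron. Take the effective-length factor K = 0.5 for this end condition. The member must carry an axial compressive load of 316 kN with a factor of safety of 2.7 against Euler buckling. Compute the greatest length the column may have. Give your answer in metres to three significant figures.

L_max ≈ 3.17 m

I = πd⁴/64 = π×71.5⁴/64 = 1.283×10^6 mm⁴
I = 1.283×10^-6 m⁴
Required critical load P_cr = n·P = 2.7 × 316 = 853.2 kN = 8.532×10^5 N
From P_cr = π²EI/(K·L)²:  L = (1/K)·√(π²EI/P_cr) = (1/0.5)·√(π²×1.69×10^11×1.283×10^-6/8.532×10^5)
L = 3.17 m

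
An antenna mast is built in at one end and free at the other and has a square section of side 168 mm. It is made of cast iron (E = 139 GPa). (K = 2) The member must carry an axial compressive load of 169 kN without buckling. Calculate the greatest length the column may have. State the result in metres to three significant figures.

L_max ≈ 11.6 m

I = a⁴/12 = 168⁴/12 = 6.638×10^7 mm⁴
I = 6.638×10^-5 m⁴
At the buckling limit P_cr = P = 1.690×10^5 N
From P_cr = π²EI/(K·L)²:  L = (1/K)·√(π²EI/P_cr) = (1/2)·√(π²×1.39×10^11×6.638×10^-5/1.690×10^5)
L = 11.6 m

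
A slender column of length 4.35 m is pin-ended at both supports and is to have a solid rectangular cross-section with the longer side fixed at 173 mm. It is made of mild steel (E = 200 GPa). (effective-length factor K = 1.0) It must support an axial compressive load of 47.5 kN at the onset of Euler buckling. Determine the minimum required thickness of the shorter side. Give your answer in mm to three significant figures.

b ≈ 31.6 mm

L_e = K·L = 1 × 4.35 = 4.350 m
Required I = P_cr·L_e²/(π²E) = 4.750×10^4 × 4.350² / (π² × 2.00×10^11) = 4.553×10^-7 m⁴
I_req = 4.553×10^5 mm⁴
Rectangle, weak axis: I_min = h·b³/12 with h = 173 mm fixed  ⇒  b = (12I/h)^(1/3) = 31.6 mm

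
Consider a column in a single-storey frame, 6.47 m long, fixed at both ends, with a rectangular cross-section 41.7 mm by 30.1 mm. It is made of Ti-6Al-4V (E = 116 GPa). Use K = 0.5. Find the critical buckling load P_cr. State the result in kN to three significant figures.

Buckling occurs about the weak axis: I_min = h·b³/12 with b = 30.1 mm (the shorter side).
I_min = 41.7×30.1³/12 = 9.477×10^4 mm⁴
I = 9.477×10^4 mm⁴ = 9.477×10^-8 m⁴
Effective length L_e = K·L = 0.5 × 6.47 = 3.235 m
P_cr = π²EI / L_e² = π² × 116×10⁹ × 9.477×10^-8 / 3.235² = 1.037×10^4 N

P_cr ≈ 10.4 kN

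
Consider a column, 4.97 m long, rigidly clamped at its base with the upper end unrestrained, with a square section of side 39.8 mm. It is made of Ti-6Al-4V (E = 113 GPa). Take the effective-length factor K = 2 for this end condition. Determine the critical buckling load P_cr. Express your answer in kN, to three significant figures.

P_cr ≈ 2.36 kN

I = a⁴/12 = 39.8⁴/12 = 2.091×10^5 mm⁴
I = 2.091×10^5 mm⁴ = 2.091×10^-7 m⁴
Effective length L_e = K·L = 2 × 4.97 = 9.940 m
P_cr = π²EI / L_e² = π² × 113×10⁹ × 2.091×10^-7 / 9.940² = 2.360×10^3 N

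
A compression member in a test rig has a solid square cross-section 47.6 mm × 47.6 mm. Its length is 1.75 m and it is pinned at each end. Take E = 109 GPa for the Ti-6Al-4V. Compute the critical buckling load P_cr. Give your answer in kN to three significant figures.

I = a⁴/12 = 47.6⁴/12 = 4.278×10^5 mm⁴
I = 4.278×10^5 mm⁴ = 4.278×10^-7 m⁴
Effective length L_e = K·L = 1 × 1.75 = 1.750 m
P_cr = π²EI / L_e² = π² × 109×10⁹ × 4.278×10^-7 / 1.750² = 1.503×10^5 N

P_cr ≈ 150 kN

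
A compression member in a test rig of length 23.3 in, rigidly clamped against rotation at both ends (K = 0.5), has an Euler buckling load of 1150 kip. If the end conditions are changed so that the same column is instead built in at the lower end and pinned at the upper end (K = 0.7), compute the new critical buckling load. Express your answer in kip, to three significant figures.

P_cr ≈ 587 kip

P_cr ∝ 1/K², so P_cr,new = P_cr,old × (K_old/K_new)² = 1150 × (0.5/0.7)²
= 1150 × 0.5102 = 587 kip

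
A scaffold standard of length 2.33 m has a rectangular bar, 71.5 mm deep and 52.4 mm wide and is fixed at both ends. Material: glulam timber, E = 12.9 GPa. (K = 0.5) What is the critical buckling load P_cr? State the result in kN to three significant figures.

Buckling occurs about the weak axis: I_min = h·b³/12 with b = 52.4 mm (the shorter side).
I_min = 71.5×52.4³/12 = 8.573×10^5 mm⁴
I = 8.573×10^5 mm⁴ = 8.573×10^-7 m⁴
Effective length L_e = K·L = 0.5 × 2.33 = 1.165 m
P_cr = π²EI / L_e² = π² × 12.9×10⁹ × 8.573×10^-7 / 1.165² = 8.042×10^4 N

P_cr ≈ 80.4 kN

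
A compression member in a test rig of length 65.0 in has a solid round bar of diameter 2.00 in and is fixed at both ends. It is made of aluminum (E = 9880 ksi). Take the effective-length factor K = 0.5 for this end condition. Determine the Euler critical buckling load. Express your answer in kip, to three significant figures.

P_cr ≈ 72.5 kip

I = πd⁴/64 = π×2.00⁴/64 = 0.7854 in⁴
Effective length L_e = K·L = 0.5 × 65.0 = 32.50 in
P_cr = π²EI / L_e² = π² × 9880×10³ × 0.7854 / 32.50² = 7.251×10^4 lb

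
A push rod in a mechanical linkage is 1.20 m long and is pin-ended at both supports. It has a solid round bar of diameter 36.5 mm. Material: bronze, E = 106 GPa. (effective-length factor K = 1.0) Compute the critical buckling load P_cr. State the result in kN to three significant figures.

P_cr ≈ 63.3 kN

I = πd⁴/64 = π×36.5⁴/64 = 8.712×10^4 mm⁴
I = 8.712×10^4 mm⁴ = 8.712×10^-8 m⁴
Effective length L_e = K·L = 1 × 1.20 = 1.200 m
P_cr = π²EI / L_e² = π² × 106×10⁹ × 8.712×10^-8 / 1.200² = 6.330×10^4 N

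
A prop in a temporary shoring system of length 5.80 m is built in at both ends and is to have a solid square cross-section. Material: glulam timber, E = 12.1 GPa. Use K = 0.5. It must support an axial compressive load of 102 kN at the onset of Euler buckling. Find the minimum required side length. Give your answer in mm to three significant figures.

L_e = K·L = 0.5 × 5.80 = 2.900 m
Required I = P_cr·L_e²/(π²E) = 1.020×10^5 × 2.900² / (π² × 1.21×10^10) = 7.183×10^-6 m⁴
I_req = 7.183×10^6 mm⁴
Solid square: I = a⁴/12  ⇒  a = (12I)^(1/4) = (12×7.183×10^6)^(1/4) = 96.4 mm

a ≈ 96.4 mm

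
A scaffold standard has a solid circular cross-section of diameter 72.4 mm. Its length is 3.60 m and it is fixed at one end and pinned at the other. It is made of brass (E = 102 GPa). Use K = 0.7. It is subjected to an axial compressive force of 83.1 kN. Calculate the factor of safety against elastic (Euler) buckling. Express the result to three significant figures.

I = πd⁴/64 = π×72.4⁴/64 = 1.349×10^6 mm⁴
I = 1.349×10^6 mm⁴ = 1.349×10^-6 m⁴
Effective length L_e = K·L = 0.7 × 3.60 = 2.520 m
P_cr = π²EI / L_e² = π² × 102×10⁹ × 1.349×10^-6 / 2.520² = 2.138×10^5 N
Factor of safety n = P_cr / P = 213.81 / 83.1 = 2.57

n ≈ 2.57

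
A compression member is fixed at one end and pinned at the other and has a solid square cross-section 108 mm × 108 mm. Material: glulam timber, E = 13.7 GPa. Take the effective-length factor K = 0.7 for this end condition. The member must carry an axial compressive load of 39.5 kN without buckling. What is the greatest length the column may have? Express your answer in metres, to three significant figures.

I = a⁴/12 = 108⁴/12 = 1.134×10^7 mm⁴
I = 1.134×10^-5 m⁴
At the buckling limit P_cr = P = 3.950×10^4 N
From P_cr = π²EI/(K·L)²:  L = (1/K)·√(π²EI/P_cr) = (1/0.7)·√(π²×1.37×10^10×1.134×10^-5/3.950×10^4)
L = 8.90 m

L_max ≈ 8.90 m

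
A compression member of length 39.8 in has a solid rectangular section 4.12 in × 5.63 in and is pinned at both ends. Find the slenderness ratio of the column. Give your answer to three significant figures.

For a rectangle r_min = b/√12 = 4.12/√12 = 1.189 in
L_e = K·L = 1 × 39.8 = 39.80 in
λ = L_e / r_min = 39.800 / 1.189 = 33.5

λ ≈ 33.5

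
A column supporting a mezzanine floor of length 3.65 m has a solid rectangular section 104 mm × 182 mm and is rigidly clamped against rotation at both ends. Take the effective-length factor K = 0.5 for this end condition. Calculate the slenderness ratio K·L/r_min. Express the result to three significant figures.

Buckling occurs about the weak axis: I_min = h·b³/12 with b = 104 mm (the shorter side).
I_min = 182×104³/12 = 1.706×10^7 mm⁴
A = 1.893×10^4 mm²;  r_min = √(I/A) = √(1.706×10^7/1.893×10^4) = 30.02 mm
L_e = K·L = 0.5 × 3.65 m = 1.825 m = 1825.0 mm
λ = L_e / r_min = 1825.0 / 30.02 = 60.8

λ ≈ 60.8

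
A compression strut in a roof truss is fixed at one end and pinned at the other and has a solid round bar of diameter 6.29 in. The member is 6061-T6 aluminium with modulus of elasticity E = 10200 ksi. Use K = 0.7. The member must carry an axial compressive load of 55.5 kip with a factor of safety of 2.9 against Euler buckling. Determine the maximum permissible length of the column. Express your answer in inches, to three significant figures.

I = πd⁴/64 = π×6.29⁴/64 = 76.84 in⁴
Required critical load P_cr = n·P = 2.9 × 55.5 = 161.0 kip = 1.609×10^5 lb
From P_cr = π²EI/(K·L)²:  L = (1/K)·√(π²EI/P_cr) = (1/0.7)·√(π²×1.02×10^7×76.84/1.609×10^5)
L = 313 in

L_max ≈ 313 in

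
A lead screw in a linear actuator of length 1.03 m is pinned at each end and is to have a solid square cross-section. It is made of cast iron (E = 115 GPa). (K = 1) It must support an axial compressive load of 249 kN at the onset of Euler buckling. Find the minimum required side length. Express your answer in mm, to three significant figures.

a ≈ 40.9 mm

L_e = K·L = 1 × 1.03 = 1.030 m
Required I = P_cr·L_e²/(π²E) = 2.490×10^5 × 1.030² / (π² × 1.15×10^11) = 2.327×10^-7 m⁴
I_req = 2.327×10^5 mm⁴
Solid square: I = a⁴/12  ⇒  a = (12I)^(1/4) = (12×2.327×10^5)^(1/4) = 40.9 mm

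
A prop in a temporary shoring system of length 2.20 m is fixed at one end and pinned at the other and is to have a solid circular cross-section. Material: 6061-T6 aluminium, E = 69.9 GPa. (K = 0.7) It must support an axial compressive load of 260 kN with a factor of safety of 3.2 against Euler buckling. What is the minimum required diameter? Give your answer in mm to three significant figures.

d ≈ 87.4 mm

Required P_cr = n·P = 3.2 × 260 = 832.0 kN
L_e = K·L = 0.7 × 2.20 = 1.540 m
Required I = P_cr·L_e²/(π²E) = 8.320×10^5 × 1.540² / (π² × 6.99×10^10) = 2.860×10^-6 m⁴
I_req = 2.860×10^6 mm⁴
Solid circle: I = πd⁴/64  ⇒  d = (64I/π)^(1/4) = (64×2.860×10^6/π)^(1/4) = 87.4 mm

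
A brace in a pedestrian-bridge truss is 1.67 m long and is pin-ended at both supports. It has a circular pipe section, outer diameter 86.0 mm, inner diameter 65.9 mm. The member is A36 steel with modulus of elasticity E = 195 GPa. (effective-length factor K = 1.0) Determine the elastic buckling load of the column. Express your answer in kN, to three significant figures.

P_cr ≈ 1210 kN

d_o = 86.0 mm, d_i = 65.9 mm
I = π(d_o⁴ − d_i⁴)/64 = π(86.0⁴ − 65.90⁴)/64 = 1.759×10^6 mm⁴
I = 1.759×10^6 mm⁴ = 1.759×10^-6 m⁴
Effective length L_e = K·L = 1 × 1.67 = 1.670 m
P_cr = π²EI / L_e² = π² × 195×10⁹ × 1.759×10^-6 / 1.670² = 1.214×10^6 N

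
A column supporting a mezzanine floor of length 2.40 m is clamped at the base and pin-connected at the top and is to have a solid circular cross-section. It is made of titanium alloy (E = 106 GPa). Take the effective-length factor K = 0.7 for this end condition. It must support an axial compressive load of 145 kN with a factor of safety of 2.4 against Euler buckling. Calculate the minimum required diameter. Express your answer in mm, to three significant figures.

Required P_cr = n·P = 2.4 × 145 = 348.0 kN
L_e = K·L = 0.7 × 2.40 = 1.680 m
Required I = P_cr·L_e²/(π²E) = 3.480×10^5 × 1.680² / (π² × 1.06×10^11) = 9.388×10^-7 m⁴
I_req = 9.388×10^5 mm⁴
Solid circle: I = πd⁴/64  ⇒  d = (64I/π)^(1/4) = (64×9.388×10^5/π)^(1/4) = 66.1 mm

d ≈ 66.1 mm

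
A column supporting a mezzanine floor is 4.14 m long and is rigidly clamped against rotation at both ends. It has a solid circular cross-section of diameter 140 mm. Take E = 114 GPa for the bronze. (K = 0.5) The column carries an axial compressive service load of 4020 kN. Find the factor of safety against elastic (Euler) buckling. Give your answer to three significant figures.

n ≈ 1.23

I = πd⁴/64 = π×140⁴/64 = 1.886×10^7 mm⁴
I = 1.886×10^7 mm⁴ = 1.886×10^-5 m⁴
Effective length L_e = K·L = 0.5 × 4.14 = 2.070 m
P_cr = π²EI / L_e² = π² × 114×10⁹ × 1.886×10^-5 / 2.070² = 4.952×10^6 N
Factor of safety n = P_cr / P = 4951.6 / 4020 = 1.23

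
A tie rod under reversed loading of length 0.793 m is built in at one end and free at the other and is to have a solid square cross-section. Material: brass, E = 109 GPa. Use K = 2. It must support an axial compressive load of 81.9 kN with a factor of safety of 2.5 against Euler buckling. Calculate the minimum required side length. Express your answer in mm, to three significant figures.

Required P_cr = n·P = 2.5 × 81.9 = 204.8 kN
L_e = K·L = 2 × 0.793 = 1.586 m
Required I = P_cr·L_e²/(π²E) = 2.047×10^5 × 1.586² / (π² × 1.09×10^11) = 4.787×10^-7 m⁴
I_req = 4.787×10^5 mm⁴
Solid square: I = a⁴/12  ⇒  a = (12I)^(1/4) = (12×4.787×10^5)^(1/4) = 49.0 mm

a ≈ 49.0 mm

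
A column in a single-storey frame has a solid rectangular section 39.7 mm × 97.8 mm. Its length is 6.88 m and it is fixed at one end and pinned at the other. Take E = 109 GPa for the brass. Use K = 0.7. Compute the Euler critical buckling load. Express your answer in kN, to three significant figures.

P_cr ≈ 23.7 kN

Buckling occurs about the weak axis: I_min = h·b³/12 with b = 39.7 mm (the shorter side).
I_min = 97.8×39.7³/12 = 5.100×10^5 mm⁴
I = 5.100×10^5 mm⁴ = 5.100×10^-7 m⁴
Effective length L_e = K·L = 0.7 × 6.88 = 4.816 m
P_cr = π²EI / L_e² = π² × 109×10⁹ × 5.100×10^-7 / 4.816² = 2.365×10^4 N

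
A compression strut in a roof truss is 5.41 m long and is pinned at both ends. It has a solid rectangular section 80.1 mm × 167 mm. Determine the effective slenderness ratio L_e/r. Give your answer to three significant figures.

λ ≈ 234

For a rectangle r_min = b/√12 = 80.1/√12 = 23.12 mm
L_e = K·L = 1 × 5.41 m = 5.410 m = 5410.0 mm
λ = L_e / r_min = 5410.0 / 23.12 = 234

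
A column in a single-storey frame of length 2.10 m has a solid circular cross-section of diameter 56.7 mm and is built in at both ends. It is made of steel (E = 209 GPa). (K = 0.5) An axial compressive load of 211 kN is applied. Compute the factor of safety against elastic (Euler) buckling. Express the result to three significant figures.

n ≈ 4.50

I = πd⁴/64 = π×56.7⁴/64 = 5.073×10^5 mm⁴
I = 5.073×10^5 mm⁴ = 5.073×10^-7 m⁴
Effective length L_e = K·L = 0.5 × 2.10 = 1.050 m
P_cr = π²EI / L_e² = π² × 209×10⁹ × 5.073×10^-7 / 1.050² = 9.492×10^5 N
Factor of safety n = P_cr / P = 949.23 / 211 = 4.50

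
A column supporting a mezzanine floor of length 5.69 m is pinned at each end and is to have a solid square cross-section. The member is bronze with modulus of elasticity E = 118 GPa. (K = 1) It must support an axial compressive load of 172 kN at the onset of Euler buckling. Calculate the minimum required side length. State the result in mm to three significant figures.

a ≈ 87.0 mm

L_e = K·L = 1 × 5.69 = 5.690 m
Required I = P_cr·L_e²/(π²E) = 1.720×10^5 × 5.690² / (π² × 1.18×10^11) = 4.782×10^-6 m⁴
I_req = 4.782×10^6 mm⁴
Solid square: I = a⁴/12  ⇒  a = (12I)^(1/4) = (12×4.782×10^6)^(1/4) = 87.0 mm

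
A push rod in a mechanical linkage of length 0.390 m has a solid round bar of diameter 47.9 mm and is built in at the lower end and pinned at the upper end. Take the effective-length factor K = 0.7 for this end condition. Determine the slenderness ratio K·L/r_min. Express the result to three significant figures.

For a solid circle r = d/4 = 47.9/4 = 11.98 mm
L_e = K·L = 0.7 × 0.390 m = 0.2730 m = 273.00 mm
λ = L_e / r_min = 273.00 / 11.98 = 22.8

λ ≈ 22.8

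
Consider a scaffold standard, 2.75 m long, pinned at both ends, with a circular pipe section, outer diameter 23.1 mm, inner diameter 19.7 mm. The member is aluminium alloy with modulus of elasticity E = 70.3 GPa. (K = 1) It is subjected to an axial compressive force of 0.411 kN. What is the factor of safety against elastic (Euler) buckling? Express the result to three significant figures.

n ≈ 1.47

d_o = 23.1 mm, d_i = 19.7 mm
I = π(d_o⁴ − d_i⁴)/64 = π(23.1⁴ − 19.70⁴)/64 = 6.584×10^3 mm⁴
I = 6.584×10^3 mm⁴ = 6.584×10^-9 m⁴
Effective length L_e = K·L = 1 × 2.75 = 2.750 m
P_cr = π²EI / L_e² = π² × 70.3×10⁹ × 6.584×10^-9 / 2.750² = 604.0 N
Factor of safety n = P_cr / P = 0.60405 / 0.411 = 1.47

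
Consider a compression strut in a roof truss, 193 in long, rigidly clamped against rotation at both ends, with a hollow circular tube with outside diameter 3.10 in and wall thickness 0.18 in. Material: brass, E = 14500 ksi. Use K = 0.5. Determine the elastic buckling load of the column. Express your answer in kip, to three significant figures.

P_cr ≈ 27.1 kip

Inner diameter d_i = 3.10 − 2×0.18 = 2.740 in
I = π(d_o⁴ − d_i⁴)/64 = π(3.10⁴ − 2.740⁴)/64 = 1.767 in⁴
Effective length L_e = K·L = 0.5 × 193 = 96.50 in
P_cr = π²EI / L_e² = π² × 14500×10³ × 1.767 / 96.50² = 2.715×10^4 lb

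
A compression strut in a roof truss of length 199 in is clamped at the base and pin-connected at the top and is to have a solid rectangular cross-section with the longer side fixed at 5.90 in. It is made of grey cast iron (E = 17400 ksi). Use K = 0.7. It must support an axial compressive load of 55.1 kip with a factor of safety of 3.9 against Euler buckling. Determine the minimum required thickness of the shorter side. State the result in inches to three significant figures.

b ≈ 3.67 in

Required P_cr = n·P = 3.9 × 55.1 = 214.9 kip
L_e = K·L = 0.7 × 199 = 139.3 in
Required I = P_cr·L_e²/(π²E) = 2.149×10^5 × 139.3² / (π² × 1.74×10^7) = 24.28 in⁴
Rectangle, weak axis: I_min = h·b³/12 with h = 5.90 in fixed  ⇒  b = (12I/h)^(1/3) = 3.67 in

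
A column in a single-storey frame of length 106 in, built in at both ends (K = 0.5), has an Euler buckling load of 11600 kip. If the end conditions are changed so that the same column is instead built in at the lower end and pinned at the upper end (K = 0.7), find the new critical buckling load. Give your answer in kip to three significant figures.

P_cr ≈ 5920 kip

P_cr ∝ 1/K², so P_cr,new = P_cr,old × (K_old/K_new)² = 11600 × (0.5/0.7)²
= 11600 × 0.5102 = 5920 kip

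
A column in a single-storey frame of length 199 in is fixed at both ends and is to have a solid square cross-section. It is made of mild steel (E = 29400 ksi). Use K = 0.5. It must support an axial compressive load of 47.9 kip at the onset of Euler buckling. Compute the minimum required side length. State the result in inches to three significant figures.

L_e = K·L = 0.5 × 199 = 99.50 in
Required I = P_cr·L_e²/(π²E) = 4.790×10^4 × 99.50² / (π² × 2.94×10^7) = 1.634 in⁴
Solid square: I = a⁴/12  ⇒  a = (12I)^(1/4) = (12×1.634)^(1/4) = 2.10 in

a ≈ 2.10 in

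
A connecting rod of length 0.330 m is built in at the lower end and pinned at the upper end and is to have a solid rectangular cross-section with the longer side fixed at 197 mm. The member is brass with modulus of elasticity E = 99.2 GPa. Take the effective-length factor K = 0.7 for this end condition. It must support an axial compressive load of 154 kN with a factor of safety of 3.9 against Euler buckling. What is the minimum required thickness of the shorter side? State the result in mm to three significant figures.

b ≈ 12.6 mm

Required P_cr = n·P = 3.9 × 154 = 600.6 kN
L_e = K·L = 0.7 × 0.330 = 0.2310 m
Required I = P_cr·L_e²/(π²E) = 6.006×10^5 × 0.2310² / (π² × 9.92×10^10) = 3.273×10^-8 m⁴
I_req = 3.273×10^4 mm⁴
Rectangle, weak axis: I_min = h·b³/12 with h = 197 mm fixed  ⇒  b = (12I/h)^(1/3) = 12.6 mm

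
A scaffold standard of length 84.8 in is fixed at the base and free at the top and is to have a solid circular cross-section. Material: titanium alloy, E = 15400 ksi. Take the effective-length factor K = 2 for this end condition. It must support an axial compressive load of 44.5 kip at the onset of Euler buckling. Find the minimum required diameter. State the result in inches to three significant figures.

d ≈ 3.62 in

L_e = K·L = 2 × 84.8 = 169.6 in
Required I = P_cr·L_e²/(π²E) = 4.450×10^4 × 169.6² / (π² × 1.54×10^7) = 8.422 in⁴
Solid circle: I = πd⁴/64  ⇒  d = (64I/π)^(1/4) = (64×8.422/π)^(1/4) = 3.62 in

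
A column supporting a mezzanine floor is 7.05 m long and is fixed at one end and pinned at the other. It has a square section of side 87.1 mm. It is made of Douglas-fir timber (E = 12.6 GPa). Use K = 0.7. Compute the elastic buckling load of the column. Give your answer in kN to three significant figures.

P_cr ≈ 24.5 kN

I = a⁴/12 = 87.1⁴/12 = 4.796×10^6 mm⁴
I = 4.796×10^6 mm⁴ = 4.796×10^-6 m⁴
Effective length L_e = K·L = 0.7 × 7.05 = 4.935 m
P_cr = π²EI / L_e² = π² × 12.6×10⁹ × 4.796×10^-6 / 4.935² = 2.449×10^4 N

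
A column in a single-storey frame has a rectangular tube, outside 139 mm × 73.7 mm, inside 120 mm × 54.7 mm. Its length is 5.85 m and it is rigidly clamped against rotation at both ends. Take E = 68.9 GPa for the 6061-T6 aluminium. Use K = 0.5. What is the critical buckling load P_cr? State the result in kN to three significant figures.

P_cr ≈ 238 kN

Weak-axis I_min = (h_o·b_o³ − h_i·b_i³)/12 with b_o = 73.7, b_i = 54.70 mm (shorter outer/inner sides).
I_min = (139×73.7³ − 120.0×54.70³)/12 = 3.000×10^6 mm⁴
I = 3.000×10^6 mm⁴ = 3.000×10^-6 m⁴
Effective length L_e = K·L = 0.5 × 5.85 = 2.925 m
P_cr = π²EI / L_e² = π² × 68.9×10⁹ × 3.000×10^-6 / 2.925² = 2.385×10^5 N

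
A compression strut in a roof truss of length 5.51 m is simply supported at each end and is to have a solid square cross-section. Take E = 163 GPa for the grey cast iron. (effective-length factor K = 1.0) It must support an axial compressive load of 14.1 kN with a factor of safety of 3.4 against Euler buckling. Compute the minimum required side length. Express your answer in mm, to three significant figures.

Required P_cr = n·P = 3.4 × 14.1 = 47.94 kN
L_e = K·L = 1 × 5.51 = 5.510 m
Required I = P_cr·L_e²/(π²E) = 4.794×10^4 × 5.510² / (π² × 1.63×10^11) = 9.047×10^-7 m⁴
I_req = 9.047×10^5 mm⁴
Solid square: I = a⁴/12  ⇒  a = (12I)^(1/4) = (12×9.047×10^5)^(1/4) = 57.4 mm

a ≈ 57.4 mm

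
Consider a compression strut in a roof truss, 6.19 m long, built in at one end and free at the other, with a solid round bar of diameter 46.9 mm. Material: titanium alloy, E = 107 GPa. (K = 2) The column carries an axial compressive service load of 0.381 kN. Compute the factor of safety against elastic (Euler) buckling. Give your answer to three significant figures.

n ≈ 4.30

I = πd⁴/64 = π×46.9⁴/64 = 2.375×10^5 mm⁴
I = 2.375×10^5 mm⁴ = 2.375×10^-7 m⁴
Effective length L_e = K·L = 2 × 6.19 = 12.38 m
P_cr = π²EI / L_e² = π² × 107×10⁹ × 2.375×10^-7 / 12.38² = 1.636×10^3 N
Factor of safety n = P_cr / P = 1.6365 / 0.381 = 4.30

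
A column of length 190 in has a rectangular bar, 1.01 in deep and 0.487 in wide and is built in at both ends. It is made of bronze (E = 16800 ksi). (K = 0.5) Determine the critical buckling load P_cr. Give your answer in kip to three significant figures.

P_cr ≈ 0.179 kip

Buckling occurs about the weak axis: I_min = h·b³/12 with b = 0.487 in (the shorter side).
I_min = 1.01×0.487³/12 = 9.721×10^-3 in⁴
Effective length L_e = K·L = 0.5 × 190 = 95.00 in
P_cr = π²EI / L_e² = π² × 16800×10³ × 9.721×10^-3 / 95.00² = 178.6 lb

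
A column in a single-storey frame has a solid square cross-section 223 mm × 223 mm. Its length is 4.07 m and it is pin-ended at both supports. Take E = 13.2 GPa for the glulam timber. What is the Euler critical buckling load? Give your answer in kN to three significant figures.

P_cr ≈ 1620 kN

I = a⁴/12 = 223⁴/12 = 2.061×10^8 mm⁴
I = 2.061×10^8 mm⁴ = 2.061×10^-4 m⁴
Effective length L_e = K·L = 1 × 4.07 = 4.070 m
P_cr = π²EI / L_e² = π² × 13.2×10⁹ × 2.061×10^-4 / 4.070² = 1.621×10^6 N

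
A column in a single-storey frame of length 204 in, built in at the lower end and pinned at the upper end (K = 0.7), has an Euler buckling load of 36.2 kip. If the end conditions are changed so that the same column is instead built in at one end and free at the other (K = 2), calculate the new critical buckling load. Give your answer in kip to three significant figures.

P_cr ∝ 1/K², so P_cr,new = P_cr,old × (K_old/K_new)² = 36.2 × (0.7/2)²
= 36.2 × 0.1225 = 4.43 kip

P_cr ≈ 4.43 kip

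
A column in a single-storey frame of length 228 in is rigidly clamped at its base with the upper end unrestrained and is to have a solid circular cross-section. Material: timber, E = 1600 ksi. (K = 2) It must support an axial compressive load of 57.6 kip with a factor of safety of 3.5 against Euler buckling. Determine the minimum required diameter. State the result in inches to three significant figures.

d ≈ 15.2 in

Required P_cr = n·P = 3.5 × 57.6 = 201.6 kip
L_e = K·L = 2 × 228 = 456.0 in
Required I = P_cr·L_e²/(π²E) = 2.016×10^5 × 456.0² / (π² × 1.60×10^6) = 2.655×10^3 in⁴
Solid circle: I = πd⁴/64  ⇒  d = (64I/π)^(1/4) = (64×2.655×10^3/π)^(1/4) = 15.2 in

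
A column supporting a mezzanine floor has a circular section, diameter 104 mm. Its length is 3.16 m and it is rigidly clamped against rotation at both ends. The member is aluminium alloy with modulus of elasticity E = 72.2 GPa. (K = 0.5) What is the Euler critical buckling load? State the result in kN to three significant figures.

I = πd⁴/64 = π×104⁴/64 = 5.743×10^6 mm⁴
I = 5.743×10^6 mm⁴ = 5.743×10^-6 m⁴
Effective length L_e = K·L = 0.5 × 3.16 = 1.580 m
P_cr = π²EI / L_e² = π² × 72.2×10⁹ × 5.743×10^-6 / 1.580² = 1.639×10^6 N

P_cr ≈ 1640 kN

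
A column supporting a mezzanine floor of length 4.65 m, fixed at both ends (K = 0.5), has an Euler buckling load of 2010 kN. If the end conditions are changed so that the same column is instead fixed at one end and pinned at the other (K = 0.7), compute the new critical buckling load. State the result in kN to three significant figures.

P_cr ≈ 1030 kN

P_cr ∝ 1/K², so P_cr,new = P_cr,old × (K_old/K_new)² = 2010 × (0.5/0.7)²
= 2010 × 0.5102 = 1030 kN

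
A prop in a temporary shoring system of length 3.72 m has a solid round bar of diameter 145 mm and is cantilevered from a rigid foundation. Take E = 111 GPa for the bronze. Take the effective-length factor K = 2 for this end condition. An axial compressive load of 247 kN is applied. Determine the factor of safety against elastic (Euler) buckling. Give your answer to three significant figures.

I = πd⁴/64 = π×145⁴/64 = 2.170×10^7 mm⁴
I = 2.170×10^7 mm⁴ = 2.170×10^-5 m⁴
Effective length L_e = K·L = 2 × 3.72 = 7.440 m
P_cr = π²EI / L_e² = π² × 111×10⁹ × 2.170×10^-5 / 7.440² = 4.295×10^5 N
Factor of safety n = P_cr / P = 429.46 / 247 = 1.74

n ≈ 1.74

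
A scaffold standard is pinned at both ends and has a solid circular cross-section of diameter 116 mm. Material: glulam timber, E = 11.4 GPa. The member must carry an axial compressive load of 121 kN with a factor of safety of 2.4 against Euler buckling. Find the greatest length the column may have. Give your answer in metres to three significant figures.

I = πd⁴/64 = π×116⁴/64 = 8.888×10^6 mm⁴
I = 8.888×10^-6 m⁴
Required critical load P_cr = n·P = 2.4 × 121 = 290.4 kN = 2.904×10^5 N
From P_cr = π²EI/(K·L)²:  L = (1/K)·√(π²EI/P_cr) = (1/1)·√(π²×1.14×10^10×8.888×10^-6/2.904×10^5)
L = 1.86 m

L_max ≈ 1.86 m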